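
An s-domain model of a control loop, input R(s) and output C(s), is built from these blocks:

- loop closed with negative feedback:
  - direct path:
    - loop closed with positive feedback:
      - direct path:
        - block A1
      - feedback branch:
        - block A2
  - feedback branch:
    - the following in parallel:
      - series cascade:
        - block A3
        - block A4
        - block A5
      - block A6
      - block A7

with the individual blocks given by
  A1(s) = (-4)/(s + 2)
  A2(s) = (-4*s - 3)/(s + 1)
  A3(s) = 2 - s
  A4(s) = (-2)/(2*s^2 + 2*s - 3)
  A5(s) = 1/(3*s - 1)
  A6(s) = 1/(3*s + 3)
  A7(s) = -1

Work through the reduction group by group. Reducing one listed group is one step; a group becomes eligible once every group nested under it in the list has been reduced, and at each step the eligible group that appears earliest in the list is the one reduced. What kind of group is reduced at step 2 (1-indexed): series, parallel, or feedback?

[1] collapse the loop (A1 forward, A2 return)
[2] combine A3, A4, A5 in series
[3] combine (A3*A4*A5), A6, A7 in parallel
[4] collapse the loop ([A1/(1-A1*A2)] forward, ((A3*A4*A5)+A6+A7) return)
So the answer for step 2 is series.

Answer: series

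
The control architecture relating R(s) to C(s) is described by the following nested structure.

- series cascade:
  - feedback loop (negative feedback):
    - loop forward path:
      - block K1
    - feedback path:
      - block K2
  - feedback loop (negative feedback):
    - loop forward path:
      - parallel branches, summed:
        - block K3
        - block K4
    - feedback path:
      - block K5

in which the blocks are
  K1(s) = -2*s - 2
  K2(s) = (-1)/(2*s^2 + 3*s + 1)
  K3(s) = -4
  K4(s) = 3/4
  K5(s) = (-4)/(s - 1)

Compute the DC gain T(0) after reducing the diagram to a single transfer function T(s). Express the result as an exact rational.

Step 1 - feedback reduction of K1, K2 = (-4*s^2 - 6*s - 2)/(2*s + 3)
Step 2 - combine K3, K4 in parallel = (-13)/4
Step 3 - collapse the loop ((K3+K4) forward, K5 return) = (13 - 13*s)/(4*s + 48)
Step 4 - combine [K1/(1+K1*K2)], [(K3+K4)/(1+(K3+K4)*K5)] in series = (26*s^3 + 13*s^2 - 26*s - 13)/(4*s^2 + 54*s + 72)
Evaluating the step-4 result (the overall T(s)) at s = 0 gives T(0) = -13/72.

Therefore the answer is -13/72.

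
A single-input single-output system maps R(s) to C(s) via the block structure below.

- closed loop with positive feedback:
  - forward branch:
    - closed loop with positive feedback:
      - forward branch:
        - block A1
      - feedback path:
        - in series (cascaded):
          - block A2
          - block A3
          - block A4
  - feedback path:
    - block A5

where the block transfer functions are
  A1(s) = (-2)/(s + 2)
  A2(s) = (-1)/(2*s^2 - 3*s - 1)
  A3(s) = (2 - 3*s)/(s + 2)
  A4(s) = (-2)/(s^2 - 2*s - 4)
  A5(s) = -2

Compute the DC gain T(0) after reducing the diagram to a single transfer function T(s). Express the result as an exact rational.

First reduce the diagram to T(s).

Step 1 - cascade A2, A3, A4 = (4 - 6*s)/(2*s^5 - 3*s^4 - 17*s^3 + 8*s^2 + 32*s + 8)
Step 2 - apply the feedback formula to A1, (A2*A3*A4) = (-4*s^5 + 6*s^4 + 34*s^3 - 16*s^2 - 64*s - 16)/(2*s^6 + s^5 - 23*s^4 - 26*s^3 + 48*s^2 + 60*s + 24)
Step 3 - apply the feedback formula to [A1/(1-A1*(A2*A3*A4))], A5 = (-4*s^5 + 6*s^4 + 34*s^3 - 16*s^2 - 64*s - 16)/(2*s^6 - 7*s^5 - 11*s^4 + 42*s^3 + 16*s^2 - 68*s - 8)
The step-3 result is T(s). Setting s = 0: T(0) = -16/(-8) = 2.

Answer: 2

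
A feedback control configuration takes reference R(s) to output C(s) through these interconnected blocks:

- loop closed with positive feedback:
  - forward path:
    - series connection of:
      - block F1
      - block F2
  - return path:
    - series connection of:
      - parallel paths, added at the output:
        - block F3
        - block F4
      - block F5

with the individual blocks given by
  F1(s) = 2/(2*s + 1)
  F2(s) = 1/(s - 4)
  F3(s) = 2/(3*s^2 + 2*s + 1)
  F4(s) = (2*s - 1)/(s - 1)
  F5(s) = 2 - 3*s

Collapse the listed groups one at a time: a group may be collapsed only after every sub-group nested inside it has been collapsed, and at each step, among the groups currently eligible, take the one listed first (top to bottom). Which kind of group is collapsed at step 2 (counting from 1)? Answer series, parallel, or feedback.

1. cascade F1, F2
2. parallel reduction of F3, F4
3. series reduction of (F3+F4), F5
4. apply the feedback formula to (F1*F2), ((F3+F4)*F5)
The group at step 2 is a parallel group.

Therefore the answer is parallel.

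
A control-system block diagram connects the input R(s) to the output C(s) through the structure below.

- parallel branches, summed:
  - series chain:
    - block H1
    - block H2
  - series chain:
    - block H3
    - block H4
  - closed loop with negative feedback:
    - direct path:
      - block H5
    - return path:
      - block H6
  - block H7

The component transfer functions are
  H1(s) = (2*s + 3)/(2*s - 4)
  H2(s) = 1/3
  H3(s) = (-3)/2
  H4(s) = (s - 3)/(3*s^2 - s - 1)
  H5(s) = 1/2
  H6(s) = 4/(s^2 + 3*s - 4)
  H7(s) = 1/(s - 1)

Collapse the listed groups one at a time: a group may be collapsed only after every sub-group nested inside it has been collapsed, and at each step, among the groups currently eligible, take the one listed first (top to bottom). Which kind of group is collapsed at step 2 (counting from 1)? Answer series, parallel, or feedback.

Reducing step by step:

Step 1: cascade H1, H2
Step 2: combine H3, H4 in series
Step 3: feedback reduction of H5, H6
Step 4: combine (H1*H2), (H3*H4), [H5/(1+H5*H6)], H7 in parallel
At step 2 the group reduced is series.

Answer: series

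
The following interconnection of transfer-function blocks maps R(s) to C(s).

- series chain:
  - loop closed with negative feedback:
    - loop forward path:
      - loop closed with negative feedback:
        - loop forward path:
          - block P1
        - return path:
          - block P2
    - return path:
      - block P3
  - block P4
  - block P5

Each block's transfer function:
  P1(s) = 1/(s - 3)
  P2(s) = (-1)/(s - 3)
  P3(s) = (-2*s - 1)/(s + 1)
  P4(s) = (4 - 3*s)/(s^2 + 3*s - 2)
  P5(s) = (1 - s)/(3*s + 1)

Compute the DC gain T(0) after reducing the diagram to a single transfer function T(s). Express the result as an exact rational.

(1) apply the feedback formula to P1, P2, giving (s - 3)/(s^2 - 6*s + 8)
(2) apply the feedback formula to [P1/(1+P1*P2)], P3, giving (s^2 - 2*s - 3)/(s^3 - 7*s^2 + 7*s + 11)
(3) combine [[P1/(1+P1*P2)]/(1+[P1/(1+P1*P2)]*P3)], P4, P5 in series, giving (3*s^4 - 13*s^3 + 9*s^2 + 13*s - 12)/(3*s^6 - 11*s^5 - 52*s^4 + 122*s^3 + 103*s^2 - 47*s - 22)
Step 3 gives the overall T(s). Then T(0) = -12/(-22) = 6/11.

Therefore the answer is 6/11.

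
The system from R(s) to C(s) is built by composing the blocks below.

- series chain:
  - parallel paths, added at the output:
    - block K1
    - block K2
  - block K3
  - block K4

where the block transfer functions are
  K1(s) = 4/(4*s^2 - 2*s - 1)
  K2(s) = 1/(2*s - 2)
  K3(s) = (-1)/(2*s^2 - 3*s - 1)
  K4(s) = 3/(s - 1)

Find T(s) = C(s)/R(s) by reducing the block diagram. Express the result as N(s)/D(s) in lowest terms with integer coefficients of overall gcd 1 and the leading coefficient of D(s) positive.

The answer is (-12*s^2 - 18*s + 27)/(16*s^6 - 64*s^5 + 80*s^4 - 22*s^3 - 18*s^2 + 6*s + 2).

Reasoning:
(1) reduce the parallel group K1, K2 gives (4*s^2 + 6*s - 9)/(8*s^3 - 12*s^2 + 2*s + 2)
(2) reduce the series chain (K1+K2), K3, K4, giving the overall T(s)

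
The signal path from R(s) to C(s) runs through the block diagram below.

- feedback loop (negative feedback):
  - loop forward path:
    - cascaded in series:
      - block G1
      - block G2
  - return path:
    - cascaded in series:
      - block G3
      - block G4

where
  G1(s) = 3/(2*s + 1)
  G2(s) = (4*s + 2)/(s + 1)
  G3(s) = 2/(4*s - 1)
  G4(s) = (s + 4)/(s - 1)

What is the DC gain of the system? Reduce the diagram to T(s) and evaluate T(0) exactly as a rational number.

Step 1. multiply G1, G2 (series); result 6/(s + 1)
Step 2. reduce the series chain G3, G4; result (2*s + 8)/(4*s^2 - 5*s + 1)
Step 3. reduce the feedback loop with forward (G1*G2) and return (G3*G4); result (24*s^2 - 30*s + 6)/(4*s^3 - s^2 + 8*s + 49)
DC gain: substitute s = 0 into T(s) from step 3: T(0) = 6/49.

Therefore the answer is 6/49.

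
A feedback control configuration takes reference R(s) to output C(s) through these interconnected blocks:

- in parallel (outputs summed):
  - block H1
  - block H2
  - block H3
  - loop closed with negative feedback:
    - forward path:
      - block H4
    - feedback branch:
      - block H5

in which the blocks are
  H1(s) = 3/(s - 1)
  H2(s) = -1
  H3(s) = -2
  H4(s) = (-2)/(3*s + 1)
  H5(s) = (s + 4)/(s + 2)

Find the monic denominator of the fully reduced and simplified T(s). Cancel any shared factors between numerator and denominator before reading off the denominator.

Step 1 - close the feedback loop around H4, H5, giving (-2*s - 4)/(3*s^2 + 5*s - 6)
Step 2 - add H1, H2, H3, [H4/(1+H4*H5)] (parallel), giving (-9*s^3 + s^2 + 46*s - 32)/(3*s^3 + 2*s^2 - 11*s + 6)
That last expression is T(s), already simplified. Scaling its denominator by 1/3 (the reciprocal of the leading coefficient) yields the monic denominator.

Answer: s^3 + 2*s^2/3 - 11*s/3 + 2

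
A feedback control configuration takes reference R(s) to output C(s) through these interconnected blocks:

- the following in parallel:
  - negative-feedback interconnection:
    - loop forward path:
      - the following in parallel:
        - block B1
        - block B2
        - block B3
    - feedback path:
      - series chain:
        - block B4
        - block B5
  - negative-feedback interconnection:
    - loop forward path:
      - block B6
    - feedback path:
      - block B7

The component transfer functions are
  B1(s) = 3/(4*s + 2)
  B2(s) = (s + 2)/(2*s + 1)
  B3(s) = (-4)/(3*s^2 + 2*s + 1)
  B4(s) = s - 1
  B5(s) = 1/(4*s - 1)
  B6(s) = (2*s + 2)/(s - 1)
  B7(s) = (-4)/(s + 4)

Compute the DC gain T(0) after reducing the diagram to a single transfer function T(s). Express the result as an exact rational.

Step 1 - combine B1, B2, B3 in parallel, giving (6*s^3 + 25*s^2 - 1)/(12*s^3 + 14*s^2 + 8*s + 2)
Step 2 - multiply B4, B5 (series), giving (s - 1)/(4*s - 1)
Step 3 - close the feedback loop around (B1+B2+B3), (B4*B5), giving (24*s^4 + 94*s^3 - 25*s^2 - 4*s + 1)/(54*s^4 + 63*s^3 - 7*s^2 - s - 1)
Step 4 - reduce the feedback loop with forward B6 and return B7, giving (2*s^2 + 10*s + 8)/(s^2 - 5*s - 12)
Step 5 - combine [(B1+B2+B3)/(1+(B1+B2+B3)*(B4*B5))], [B6/(1+B6*B7)] in parallel, giving (132*s^6 + 640*s^5 + 265*s^4 - 575*s^3 + 253*s^2 + 25*s - 20)/(54*s^6 - 207*s^5 - 970*s^4 - 722*s^3 + 88*s^2 + 17*s + 12)
Step 5 gives the overall T(s). Then T(0) = -20/12 = -5/3.

Answer: -5/3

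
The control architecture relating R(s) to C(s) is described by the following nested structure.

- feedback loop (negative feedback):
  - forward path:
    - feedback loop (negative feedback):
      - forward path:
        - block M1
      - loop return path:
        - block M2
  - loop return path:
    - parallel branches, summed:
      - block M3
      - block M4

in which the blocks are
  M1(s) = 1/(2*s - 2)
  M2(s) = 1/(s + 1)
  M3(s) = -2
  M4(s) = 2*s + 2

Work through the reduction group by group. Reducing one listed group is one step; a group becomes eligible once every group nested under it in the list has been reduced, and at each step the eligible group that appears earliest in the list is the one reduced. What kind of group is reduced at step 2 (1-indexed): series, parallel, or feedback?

The answer is parallel.

Reasoning:
(1) feedback reduction of M1, M2
(2) parallel reduction of M3, M4
(3) reduce the feedback loop with forward [M1/(1+M1*M2)] and return (M3+M4)
Step 2: parallel.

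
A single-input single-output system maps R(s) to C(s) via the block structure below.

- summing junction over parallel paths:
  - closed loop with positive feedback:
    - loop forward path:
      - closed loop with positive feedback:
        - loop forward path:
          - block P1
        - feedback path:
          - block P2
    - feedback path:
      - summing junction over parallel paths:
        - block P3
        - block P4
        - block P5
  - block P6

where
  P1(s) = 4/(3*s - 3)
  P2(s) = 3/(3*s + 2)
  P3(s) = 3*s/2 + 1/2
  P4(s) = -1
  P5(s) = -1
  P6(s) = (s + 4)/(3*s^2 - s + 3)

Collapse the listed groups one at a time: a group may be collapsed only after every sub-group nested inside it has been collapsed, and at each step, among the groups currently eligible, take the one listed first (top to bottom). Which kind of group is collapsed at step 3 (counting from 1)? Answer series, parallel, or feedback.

The answer is feedback.

Reasoning:
Step 1. apply the feedback formula to P1, P2
Step 2. sum the parallel branches P3, P4, P5
Step 3. reduce the feedback loop with forward [P1/(1-P1*P2)] and return (P3+P4+P5)
Step 4. combine [[P1/(1-P1*P2)]/(1-[P1/(1-P1*P2)]*(P3+P4+P5))], P6 in parallel
So the answer for step 3 is feedback.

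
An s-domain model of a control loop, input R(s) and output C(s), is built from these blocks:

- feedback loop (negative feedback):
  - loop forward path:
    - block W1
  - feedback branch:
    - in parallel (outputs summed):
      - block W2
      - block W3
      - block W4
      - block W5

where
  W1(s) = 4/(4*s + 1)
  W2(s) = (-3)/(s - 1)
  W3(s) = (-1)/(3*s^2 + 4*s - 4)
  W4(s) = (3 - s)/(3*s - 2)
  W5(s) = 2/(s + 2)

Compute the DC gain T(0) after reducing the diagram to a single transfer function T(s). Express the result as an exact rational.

[1] sum the parallel branches W2, W3, W4, W5; result (-s^3 - s^2 - 18*s + 11)/(3*s^3 + s^2 - 8*s + 4)
[2] reduce the feedback loop with forward W1 and return (W2+W3+W4+W5); result (12*s^3 + 4*s^2 - 32*s + 16)/(12*s^4 + 3*s^3 - 35*s^2 - 64*s + 48)
Evaluating the step-2 result (the overall T(s)) at s = 0 gives T(0) = 16/48 = 1/3.

Hence the answer: 1/3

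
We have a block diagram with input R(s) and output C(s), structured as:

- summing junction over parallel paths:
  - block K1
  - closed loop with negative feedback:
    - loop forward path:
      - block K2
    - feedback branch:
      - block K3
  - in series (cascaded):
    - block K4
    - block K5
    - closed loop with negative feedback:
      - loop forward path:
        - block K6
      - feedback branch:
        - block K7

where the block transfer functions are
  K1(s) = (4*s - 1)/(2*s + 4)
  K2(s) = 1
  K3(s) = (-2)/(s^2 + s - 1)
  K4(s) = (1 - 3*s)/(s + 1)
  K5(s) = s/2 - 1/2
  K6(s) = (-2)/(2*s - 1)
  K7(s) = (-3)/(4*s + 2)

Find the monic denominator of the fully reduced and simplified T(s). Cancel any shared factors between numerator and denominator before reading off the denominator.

[1] apply the feedback formula to K2, K3 gives (s^2 + s - 1)/(s^2 + s - 3)
[2] collapse the loop (K6 forward, K7 return) gives (-2*s - 1)/(2*s^2 + 1)
[3] combine K4, K5, [K6/(1+K6*K7)] in series gives (6*s^3 - 5*s^2 - 2*s + 1)/(4*s^3 + 4*s^2 + 2*s + 2)
[4] add K1, [K2/(1+K2*K3)], (K4*K5*[K6/(1+K6*K7)]) (parallel) gives (18*s^6 + 43*s^5 - 21*s^4 - 45*s^3 + 31*s^2 - s - 7)/(4*s^6 + 16*s^5 + 10*s^4 - 20*s^3 - 20*s^2 - 14*s - 12)
T(s) is the step-4 result (common factors already cancelled). Leading coefficient of the denominator: 4. Divide through by 4 for the monic polynomial.

Answer: s^6 + 4*s^5 + 5*s^4/2 - 5*s^3 - 5*s^2 - 7*s/2 - 3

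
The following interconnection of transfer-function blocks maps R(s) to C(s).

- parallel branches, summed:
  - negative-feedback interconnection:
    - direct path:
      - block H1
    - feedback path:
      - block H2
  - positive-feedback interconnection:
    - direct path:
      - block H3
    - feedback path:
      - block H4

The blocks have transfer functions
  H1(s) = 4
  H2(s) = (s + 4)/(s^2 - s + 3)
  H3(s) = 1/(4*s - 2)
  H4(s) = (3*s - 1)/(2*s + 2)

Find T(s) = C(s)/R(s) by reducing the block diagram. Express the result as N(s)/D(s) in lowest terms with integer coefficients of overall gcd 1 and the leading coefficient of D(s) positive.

Reducing step by step:

[1] close the feedback loop around H1, H2 gives (4*s^2 - 4*s + 12)/(s^2 + 3*s + 19)
[2] close the feedback loop around H3, H4 gives (2*s + 2)/(8*s^2 + s - 3)
[3] parallel reduction of [H1/(1+H1*H2)], [H3/(1-H3*H4)], which is the overall transfer function T(s) = C(s)/R(s) in lowest terms

Answer: (32*s^4 - 26*s^3 + 88*s^2 + 68*s + 2)/(8*s^4 + 25*s^3 + 152*s^2 + 10*s - 57)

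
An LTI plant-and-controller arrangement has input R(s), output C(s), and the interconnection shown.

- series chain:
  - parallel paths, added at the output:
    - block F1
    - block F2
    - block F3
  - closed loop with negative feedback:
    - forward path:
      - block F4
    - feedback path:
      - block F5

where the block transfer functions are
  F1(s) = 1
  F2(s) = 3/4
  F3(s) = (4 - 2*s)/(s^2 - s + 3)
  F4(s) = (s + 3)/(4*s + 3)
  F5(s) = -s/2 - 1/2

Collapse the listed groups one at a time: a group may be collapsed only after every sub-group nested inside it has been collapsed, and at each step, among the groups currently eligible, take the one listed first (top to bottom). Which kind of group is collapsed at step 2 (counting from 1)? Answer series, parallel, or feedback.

Step 1: combine F1, F2, F3 in parallel
Step 2: collapse the loop (F4 forward, F5 return)
Step 3: series reduction of (F1+F2+F3), [F4/(1+F4*F5)]
So the answer for step 2 is feedback.

Final answer: feedback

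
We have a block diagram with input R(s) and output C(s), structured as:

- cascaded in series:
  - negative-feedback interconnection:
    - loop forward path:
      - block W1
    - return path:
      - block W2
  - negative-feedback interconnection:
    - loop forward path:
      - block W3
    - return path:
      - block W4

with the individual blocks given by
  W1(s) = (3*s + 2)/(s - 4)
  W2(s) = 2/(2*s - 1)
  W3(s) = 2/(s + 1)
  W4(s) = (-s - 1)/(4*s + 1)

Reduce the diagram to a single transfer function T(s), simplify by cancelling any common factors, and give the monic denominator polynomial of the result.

Reducing step by step:

Step 1 - apply the feedback formula to W1, W2 -> (6*s^2 + s - 2)/(2*s^2 - 3*s + 8)
Step 2 - feedback reduction of W3, W4 -> (8*s + 2)/(4*s^2 + 3*s - 1)
Step 3 - series reduction of [W1/(1+W1*W2)], [W3/(1+W3*W4)] -> (48*s^3 + 20*s^2 - 14*s - 4)/(8*s^4 - 6*s^3 + 21*s^2 + 27*s - 8)
Step 3 gives the fully reduced T(s), with no common factor left to cancel. The denominator's leading coefficient is 8, so divide each of its coefficients by 8 to get the monic form.

Answer: s^4 - 3*s^3/4 + 21*s^2/8 + 27*s/8 - 1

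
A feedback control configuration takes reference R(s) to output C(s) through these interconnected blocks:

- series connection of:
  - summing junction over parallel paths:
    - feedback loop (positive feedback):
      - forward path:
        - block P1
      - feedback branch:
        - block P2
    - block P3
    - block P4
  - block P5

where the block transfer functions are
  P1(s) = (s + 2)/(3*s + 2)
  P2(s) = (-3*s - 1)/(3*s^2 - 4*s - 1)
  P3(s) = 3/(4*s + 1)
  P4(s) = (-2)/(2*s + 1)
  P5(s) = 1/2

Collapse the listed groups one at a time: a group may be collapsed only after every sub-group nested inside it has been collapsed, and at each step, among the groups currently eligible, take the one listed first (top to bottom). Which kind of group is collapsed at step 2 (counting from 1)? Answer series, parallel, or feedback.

1. apply the feedback formula to P1, P2
2. add [P1/(1-P1*P2)], P3, P4 (parallel)
3. reduce the series chain ([P1/(1-P1*P2)]+P3+P4), P5
So the answer for step 2 is parallel.

Hence the answer: parallel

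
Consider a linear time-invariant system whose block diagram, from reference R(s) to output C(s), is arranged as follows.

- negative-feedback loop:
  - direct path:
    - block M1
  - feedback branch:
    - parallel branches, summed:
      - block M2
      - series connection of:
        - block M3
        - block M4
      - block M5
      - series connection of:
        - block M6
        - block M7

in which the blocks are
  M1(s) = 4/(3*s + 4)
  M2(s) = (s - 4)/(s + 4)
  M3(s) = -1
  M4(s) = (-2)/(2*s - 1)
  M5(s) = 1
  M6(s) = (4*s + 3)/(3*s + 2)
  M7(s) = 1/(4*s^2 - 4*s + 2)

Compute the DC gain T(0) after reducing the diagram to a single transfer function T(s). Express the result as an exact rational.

1. combine M3, M4 in series = 2/(2*s - 1)
2. combine M6, M7 in series = (4*s + 3)/(12*s^3 - 4*s^2 - 2*s + 4)
3. sum the parallel branches M2, (M3*M4), M5, (M6*M7) = (48*s^5 - 16*s^4 + 96*s^3 + 18*s^2 - 11*s + 20)/(24*s^5 + 76*s^4 - 80*s^3 + 10*s^2 + 36*s - 16)
4. apply the feedback formula to M1, (M2+(M3*M4)+M5+(M6*M7)) = (48*s^5 + 152*s^4 - 160*s^3 + 20*s^2 + 72*s - 32)/(36*s^6 + 258*s^5 + 47*s^3 + 110*s^2 + 26*s + 8)
Evaluating the step-4 result (the overall T(s)) at s = 0 gives T(0) = -32/8 = -4.

Final answer: -4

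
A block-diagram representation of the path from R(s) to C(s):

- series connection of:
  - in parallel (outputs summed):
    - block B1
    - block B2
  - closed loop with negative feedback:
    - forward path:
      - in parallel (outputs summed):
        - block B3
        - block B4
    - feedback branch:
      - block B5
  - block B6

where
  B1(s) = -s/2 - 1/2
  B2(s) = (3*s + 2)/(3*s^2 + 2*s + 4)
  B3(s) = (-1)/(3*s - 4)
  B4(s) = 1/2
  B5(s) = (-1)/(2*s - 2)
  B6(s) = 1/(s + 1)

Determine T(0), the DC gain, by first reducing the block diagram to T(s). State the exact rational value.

Step 1 - combine B1, B2 in parallel: (-3*s^3 - 5*s^2)/(6*s^2 + 4*s + 8)
Step 2 - combine B3, B4 in parallel: (3*s - 6)/(6*s - 8)
Step 3 - feedback reduction of (B3+B4), B5: (6*s^2 - 18*s + 12)/(12*s^2 - 31*s + 22)
Step 4 - reduce the series chain (B1+B2), [(B3+B4)/(1+(B3+B4)*B5)], B6: (-9*s^5 + 12*s^4 + 27*s^3 - 30*s^2)/(36*s^5 - 33*s^4 - 17*s^3 - 28*s^2 + 8*s + 88)
That last expression is T(s); at s = 0 only the constant terms survive, so T(0) = 0/88 = 0.

Answer: 0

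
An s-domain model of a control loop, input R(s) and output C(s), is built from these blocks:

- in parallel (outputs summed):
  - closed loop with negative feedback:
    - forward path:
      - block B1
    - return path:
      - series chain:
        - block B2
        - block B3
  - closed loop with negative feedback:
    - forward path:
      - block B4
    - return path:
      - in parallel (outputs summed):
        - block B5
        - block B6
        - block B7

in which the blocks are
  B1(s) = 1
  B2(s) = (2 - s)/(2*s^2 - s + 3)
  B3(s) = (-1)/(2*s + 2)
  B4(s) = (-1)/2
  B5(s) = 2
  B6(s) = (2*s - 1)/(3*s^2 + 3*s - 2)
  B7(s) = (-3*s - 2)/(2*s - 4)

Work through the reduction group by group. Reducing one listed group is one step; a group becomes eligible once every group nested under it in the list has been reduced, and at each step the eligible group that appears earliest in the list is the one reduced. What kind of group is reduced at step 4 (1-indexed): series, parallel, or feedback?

Step 1. combine B2, B3 in series
Step 2. feedback reduction of B1, (B2*B3)
Step 3. sum the parallel branches B5, B6, B7
Step 4. reduce the feedback loop with forward B4 and return (B5+B6+B7)
Step 5. add [B1/(1+B1*(B2*B3))], [B4/(1+B4*(B5+B6+B7))] (parallel)
The group at step 4 is a feedback group.

Answer: feedback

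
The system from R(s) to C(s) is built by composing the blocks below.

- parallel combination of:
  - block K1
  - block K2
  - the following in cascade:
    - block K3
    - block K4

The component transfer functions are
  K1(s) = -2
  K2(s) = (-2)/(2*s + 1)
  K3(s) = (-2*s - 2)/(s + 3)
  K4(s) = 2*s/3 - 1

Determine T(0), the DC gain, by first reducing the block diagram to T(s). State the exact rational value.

First reduce the diagram to T(s).

1. reduce the series chain K3, K4 = (-4*s^2 + 2*s + 6)/(3*s + 9)
2. reduce the parallel group K1, K2, (K3*K4) = (-8*s^3 - 12*s^2 - 34*s - 30)/(6*s^2 + 21*s + 9)
Step 2 gives the overall T(s). Then T(0) = -30/9 = -10/3.

Answer: -10/3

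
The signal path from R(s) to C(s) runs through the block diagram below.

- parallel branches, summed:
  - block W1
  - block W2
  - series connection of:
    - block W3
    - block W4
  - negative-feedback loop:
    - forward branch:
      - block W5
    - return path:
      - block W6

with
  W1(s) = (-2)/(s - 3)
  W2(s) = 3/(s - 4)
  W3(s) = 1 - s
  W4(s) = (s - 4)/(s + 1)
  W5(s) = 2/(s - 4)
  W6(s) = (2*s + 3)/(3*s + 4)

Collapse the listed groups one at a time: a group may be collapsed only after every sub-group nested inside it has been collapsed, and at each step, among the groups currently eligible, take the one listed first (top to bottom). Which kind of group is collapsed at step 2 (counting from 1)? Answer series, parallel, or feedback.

1. multiply W3, W4 (series)
2. close the feedback loop around W5, W6
3. add W1, W2, (W3*W4), [W5/(1+W5*W6)] (parallel)
So the answer for step 2 is feedback.

Hence the answer: feedback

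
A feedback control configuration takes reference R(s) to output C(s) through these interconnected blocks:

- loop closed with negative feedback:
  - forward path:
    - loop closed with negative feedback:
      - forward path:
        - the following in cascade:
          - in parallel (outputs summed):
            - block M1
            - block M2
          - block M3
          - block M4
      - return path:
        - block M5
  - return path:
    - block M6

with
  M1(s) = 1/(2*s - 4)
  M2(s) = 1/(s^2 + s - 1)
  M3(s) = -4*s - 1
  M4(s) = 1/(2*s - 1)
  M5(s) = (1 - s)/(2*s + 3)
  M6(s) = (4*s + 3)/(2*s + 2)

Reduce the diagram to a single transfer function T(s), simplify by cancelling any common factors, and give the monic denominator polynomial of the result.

Step 1 - add M1, M2 (parallel); result (s^2 + 3*s - 5)/(2*s^3 - 2*s^2 - 6*s + 4)
Step 2 - cascade (M1+M2), M3, M4; result (-4*s^3 - 13*s^2 + 17*s + 5)/(4*s^4 - 6*s^3 - 10*s^2 + 14*s - 4)
Step 3 - close the feedback loop around ((M1+M2)*M3*M4), M5; result (-8*s^4 - 38*s^3 - 5*s^2 + 61*s + 15)/(8*s^5 + 4*s^4 - 29*s^3 - 32*s^2 + 46*s - 7)
Step 4 - close the feedback loop around [((M1+M2)*M3*M4)/(1+((M1+M2)*M3*M4)*M5)], M6; result (-16*s^5 - 92*s^4 - 86*s^3 + 112*s^2 + 152*s + 30)/(16*s^6 - 8*s^5 - 226*s^4 - 256*s^3 + 257*s^2 + 321*s + 31)
No further cancellation is possible in the step-4 result, so that is T(s). Its denominator becomes monic after dividing by the leading coefficient 16.

Therefore the answer is s^6 - s^5/2 - 113*s^4/8 - 16*s^3 + 257*s^2/16 + 321*s/16 + 31/16.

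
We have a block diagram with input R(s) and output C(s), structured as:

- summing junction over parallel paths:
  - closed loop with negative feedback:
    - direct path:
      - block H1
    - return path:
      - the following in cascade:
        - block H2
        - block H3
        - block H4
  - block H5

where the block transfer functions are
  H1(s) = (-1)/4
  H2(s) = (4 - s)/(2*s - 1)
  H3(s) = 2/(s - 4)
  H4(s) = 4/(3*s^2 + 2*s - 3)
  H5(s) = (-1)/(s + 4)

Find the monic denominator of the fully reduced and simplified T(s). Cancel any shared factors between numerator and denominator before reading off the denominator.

[1] multiply H2, H3, H4 (series) -> (-8)/(6*s^3 + s^2 - 8*s + 3)
[2] reduce the feedback loop with forward H1 and return (H2*H3*H4) -> (-6*s^3 - s^2 + 8*s - 3)/(24*s^3 + 4*s^2 - 32*s + 20)
[3] combine [H1/(1+H1*(H2*H3*H4))], H5 in parallel -> (-6*s^4 - 49*s^3 + 61*s - 32)/(24*s^4 + 100*s^3 - 16*s^2 - 108*s + 80)
The result of step 3 is T(s) in lowest terms. Its denominator has leading coefficient 24; dividing the denominator through by 24 makes it monic.

Therefore the answer is s^4 + 25*s^3/6 - 2*s^2/3 - 9*s/2 + 10/3.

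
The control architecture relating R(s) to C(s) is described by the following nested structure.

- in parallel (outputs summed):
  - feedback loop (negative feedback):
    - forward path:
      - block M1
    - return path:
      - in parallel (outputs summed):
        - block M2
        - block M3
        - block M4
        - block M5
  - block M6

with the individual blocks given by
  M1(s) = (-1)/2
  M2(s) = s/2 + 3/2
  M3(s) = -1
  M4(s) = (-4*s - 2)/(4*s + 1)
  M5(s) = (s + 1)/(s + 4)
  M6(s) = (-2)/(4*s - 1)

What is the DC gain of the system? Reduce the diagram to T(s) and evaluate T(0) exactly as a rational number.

(1) parallel reduction of M2, M3, M4, M5; result (4*s^3 + 21*s^2 - 5*s - 10)/(8*s^2 + 34*s + 8)
(2) collapse the loop (M1 forward, (M2+M3+M4+M5) return); result (8*s^2 + 34*s + 8)/(4*s^3 + 5*s^2 - 73*s - 26)
(3) combine [M1/(1+M1*(M2+M3+M4+M5))], M6 in parallel; result (24*s^3 + 118*s^2 + 144*s + 44)/(16*s^4 + 16*s^3 - 297*s^2 - 31*s + 26)
The step-3 result is T(s). Setting s = 0: T(0) = 44/26 = 22/13.

Therefore the answer is 22/13.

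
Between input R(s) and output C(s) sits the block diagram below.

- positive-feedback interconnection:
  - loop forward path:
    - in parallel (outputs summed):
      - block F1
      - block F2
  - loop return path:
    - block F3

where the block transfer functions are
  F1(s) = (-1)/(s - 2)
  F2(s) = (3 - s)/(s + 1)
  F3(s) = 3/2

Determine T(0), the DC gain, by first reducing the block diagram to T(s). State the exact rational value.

1. add F1, F2 (parallel); result (-s^2 + 4*s - 7)/(s^2 - s - 2)
2. close the feedback loop around (F1+F2), F3; result (-2*s^2 + 8*s - 14)/(5*s^2 - 14*s + 17)
Step 2 gives the overall T(s). Then T(0) = -14/17.

Hence the answer: -14/17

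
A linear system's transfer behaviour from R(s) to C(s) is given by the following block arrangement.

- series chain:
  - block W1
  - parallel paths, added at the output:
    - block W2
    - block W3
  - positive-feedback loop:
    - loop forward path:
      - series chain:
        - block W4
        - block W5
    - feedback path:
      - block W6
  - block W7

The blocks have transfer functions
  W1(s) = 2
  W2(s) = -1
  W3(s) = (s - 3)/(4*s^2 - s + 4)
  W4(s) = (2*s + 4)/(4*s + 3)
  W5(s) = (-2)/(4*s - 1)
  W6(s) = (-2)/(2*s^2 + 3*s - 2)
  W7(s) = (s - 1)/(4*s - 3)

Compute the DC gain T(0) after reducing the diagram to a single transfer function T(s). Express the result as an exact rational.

Answer: 28/15

Working:
Step 1 - parallel reduction of W2, W3 -> (-4*s^2 + 2*s - 7)/(4*s^2 - s + 4)
Step 2 - cascade W4, W5 -> (-4*s - 8)/(16*s^2 + 8*s - 3)
Step 3 - feedback reduction of (W4*W5), W6 -> (-8*s^2 - 12*s + 8)/(32*s^3 - 14*s - 5)
Step 4 - reduce the series chain W1, (W2+W3), [(W4*W5)/(1-(W4*W5)*W6)], W7 -> (64*s^5 - 64*s^3 + 200*s^2 - 312*s + 112)/(512*s^6 - 512*s^5 + 384*s^4 - 240*s^3 - 186*s^2 + 73*s + 60)
Evaluating the step-4 result (the overall T(s)) at s = 0 gives T(0) = 112/60 = 28/15.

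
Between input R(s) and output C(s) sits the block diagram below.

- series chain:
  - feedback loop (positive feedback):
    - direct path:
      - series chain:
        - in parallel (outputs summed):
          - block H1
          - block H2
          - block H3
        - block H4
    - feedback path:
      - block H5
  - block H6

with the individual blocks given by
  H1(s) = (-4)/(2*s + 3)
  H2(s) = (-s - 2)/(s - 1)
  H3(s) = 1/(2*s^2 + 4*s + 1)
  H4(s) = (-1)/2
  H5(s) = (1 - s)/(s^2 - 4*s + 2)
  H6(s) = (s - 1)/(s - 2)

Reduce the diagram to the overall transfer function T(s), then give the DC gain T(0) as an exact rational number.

The answer is -5/17.

Reasoning:
[1] add H1, H2, H3 (parallel) -> (-4*s^4 - 30*s^3 - 48*s^2 - 18*s - 5)/(4*s^4 + 10*s^3 - 11*s - 3)
[2] combine (H1+H2+H3), H4 in series -> (4*s^4 + 30*s^3 + 48*s^2 + 18*s + 5)/(8*s^4 + 20*s^3 - 22*s - 6)
[3] feedback reduction of ((H1+H2+H3)*H4), H5 -> (4*s^6 + 14*s^5 - 64*s^4 - 114*s^3 + 29*s^2 + 16*s + 10)/(8*s^6 - 8*s^5 - 38*s^4 + 36*s^3 + 52*s^2 - 33*s - 17)
[4] reduce the series chain [((H1+H2+H3)*H4)/(1-((H1+H2+H3)*H4)*H5)], H6 -> (4*s^6 + 14*s^5 - 64*s^4 - 114*s^3 + 29*s^2 + 16*s + 10)/(8*s^6 - 16*s^5 - 38*s^4 + 74*s^3 + 54*s^2 - 83*s - 34)
DC gain: substitute s = 0 into T(s) from step 4: T(0) = 10/(-34) = -5/17.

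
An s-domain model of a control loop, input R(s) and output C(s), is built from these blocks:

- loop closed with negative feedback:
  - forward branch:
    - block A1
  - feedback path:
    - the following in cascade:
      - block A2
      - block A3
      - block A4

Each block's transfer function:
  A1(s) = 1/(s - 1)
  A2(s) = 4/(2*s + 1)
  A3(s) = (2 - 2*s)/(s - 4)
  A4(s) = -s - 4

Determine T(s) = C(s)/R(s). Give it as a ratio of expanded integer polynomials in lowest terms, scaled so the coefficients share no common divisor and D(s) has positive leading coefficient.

Answer: (2*s^2 - 7*s - 4)/(2*s^3 - s^2 + 27*s - 28)

Working:
[1] combine A2, A3, A4 in series; result (8*s^2 + 24*s - 32)/(2*s^2 - 7*s - 4)
[2] collapse the loop (A1 forward, (A2*A3*A4) return), giving the overall T(s)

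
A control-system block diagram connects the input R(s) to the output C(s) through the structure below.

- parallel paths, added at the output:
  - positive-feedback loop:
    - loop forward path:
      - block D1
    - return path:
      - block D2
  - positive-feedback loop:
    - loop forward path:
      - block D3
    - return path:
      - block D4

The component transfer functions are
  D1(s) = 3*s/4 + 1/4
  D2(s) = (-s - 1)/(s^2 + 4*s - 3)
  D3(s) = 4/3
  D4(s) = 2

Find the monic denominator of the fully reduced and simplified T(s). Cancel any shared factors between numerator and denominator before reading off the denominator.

(1) collapse the loop (D1 forward, D2 return); result (3*s^3 + 13*s^2 - 5*s - 3)/(7*s^2 + 20*s - 11)
(2) apply the feedback formula to D3, D4; result (-4)/5
(3) combine [D1/(1-D1*D2)], [D3/(1-D3*D4)] in parallel; result (15*s^3 + 37*s^2 - 105*s + 29)/(35*s^2 + 100*s - 55)
No further cancellation is possible in the step-3 result, so that is T(s). Its denominator becomes monic after dividing by the leading coefficient 35.

Therefore the answer is s^2 + 20*s/7 - 11/7.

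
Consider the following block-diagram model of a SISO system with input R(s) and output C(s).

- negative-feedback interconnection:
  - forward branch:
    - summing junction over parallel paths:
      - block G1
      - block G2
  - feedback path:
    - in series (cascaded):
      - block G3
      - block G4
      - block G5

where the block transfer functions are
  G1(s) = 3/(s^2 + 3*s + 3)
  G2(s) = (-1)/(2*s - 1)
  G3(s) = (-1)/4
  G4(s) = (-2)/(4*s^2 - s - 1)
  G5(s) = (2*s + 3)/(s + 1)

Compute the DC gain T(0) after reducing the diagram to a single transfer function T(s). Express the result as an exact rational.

The answer is -1.

Reasoning:
[1] reduce the parallel group G1, G2 = (-s^2 + 3*s - 6)/(2*s^3 + 5*s^2 + 3*s - 3)
[2] combine G3, G4, G5 in series = (2*s + 3)/(8*s^3 + 6*s^2 - 4*s - 2)
[3] close the feedback loop around (G1+G2), (G3*G4*G5) = (-8*s^5 + 18*s^4 - 26*s^3 - 46*s^2 + 18*s + 12)/(16*s^6 + 52*s^5 + 46*s^4 - 32*s^3 - 37*s^2 + 3*s - 12)
Step 3 gives the overall T(s). Then T(0) = 12/(-12) = -1.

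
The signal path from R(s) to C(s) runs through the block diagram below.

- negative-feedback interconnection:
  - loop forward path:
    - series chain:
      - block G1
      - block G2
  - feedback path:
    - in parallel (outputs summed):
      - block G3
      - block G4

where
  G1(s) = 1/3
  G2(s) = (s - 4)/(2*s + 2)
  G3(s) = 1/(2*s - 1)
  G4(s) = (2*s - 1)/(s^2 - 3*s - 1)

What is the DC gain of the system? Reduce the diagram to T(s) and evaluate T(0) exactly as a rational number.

Reducing step by step:

(1) multiply G1, G2 (series), giving (s - 4)/(6*s + 6)
(2) parallel reduction of G3, G4, giving (5*s^2 - 7*s)/(2*s^3 - 7*s^2 + s + 1)
(3) close the feedback loop around (G1*G2), (G3+G4), giving (2*s^4 - 15*s^3 + 29*s^2 - 3*s - 4)/(12*s^4 - 25*s^3 - 63*s^2 + 40*s + 6)
DC gain: substitute s = 0 into T(s) from step 3: T(0) = -4/6 = -2/3.

Answer: -2/3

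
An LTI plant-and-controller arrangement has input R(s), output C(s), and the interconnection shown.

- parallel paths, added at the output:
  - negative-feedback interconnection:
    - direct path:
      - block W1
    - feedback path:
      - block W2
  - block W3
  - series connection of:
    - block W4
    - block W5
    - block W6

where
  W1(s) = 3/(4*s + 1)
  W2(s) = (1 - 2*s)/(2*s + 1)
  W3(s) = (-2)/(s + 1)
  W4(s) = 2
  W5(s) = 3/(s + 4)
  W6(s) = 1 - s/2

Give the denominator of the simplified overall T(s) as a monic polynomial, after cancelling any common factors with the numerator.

Step 1: reduce the feedback loop with forward W1 and return W2 gives (6*s + 3)/(8*s^2 + 4)
Step 2: cascade W4, W5, W6 gives (6 - 3*s)/(s + 4)
Step 3: reduce the parallel group [W1/(1+W1*W2)], W3, (W4*W5*W6) gives (-24*s^4 + 14*s^3 + 5*s^2 + 43*s + 4)/(8*s^4 + 40*s^3 + 36*s^2 + 20*s + 16)
Step 3 gives the fully reduced T(s), with no common factor left to cancel. The denominator's leading coefficient is 8, so divide each of its coefficients by 8 to get the monic form.

Answer: s^4 + 5*s^3 + 9*s^2/2 + 5*s/2 + 2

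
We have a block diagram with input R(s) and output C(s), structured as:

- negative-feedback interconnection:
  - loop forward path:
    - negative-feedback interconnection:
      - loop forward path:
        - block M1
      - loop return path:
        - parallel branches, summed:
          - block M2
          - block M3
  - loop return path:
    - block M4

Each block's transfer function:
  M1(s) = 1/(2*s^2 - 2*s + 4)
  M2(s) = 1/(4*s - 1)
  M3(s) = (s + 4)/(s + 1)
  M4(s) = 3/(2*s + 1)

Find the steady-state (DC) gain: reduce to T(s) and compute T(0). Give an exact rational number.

Step 1: add M2, M3 (parallel) = (4*s^2 + 16*s - 3)/(4*s^2 + 3*s - 1)
Step 2: close the feedback loop around M1, (M2+M3) = (4*s^2 + 3*s - 1)/(8*s^4 - 2*s^3 + 12*s^2 + 30*s - 7)
Step 3: collapse the loop ([M1/(1+M1*(M2+M3))] forward, M4 return) = (8*s^3 + 10*s^2 + s - 1)/(16*s^5 + 4*s^4 + 22*s^3 + 84*s^2 + 25*s - 10)
The step-3 result is T(s). Setting s = 0: T(0) = -1/(-10) = 1/10.

Final answer: 1/10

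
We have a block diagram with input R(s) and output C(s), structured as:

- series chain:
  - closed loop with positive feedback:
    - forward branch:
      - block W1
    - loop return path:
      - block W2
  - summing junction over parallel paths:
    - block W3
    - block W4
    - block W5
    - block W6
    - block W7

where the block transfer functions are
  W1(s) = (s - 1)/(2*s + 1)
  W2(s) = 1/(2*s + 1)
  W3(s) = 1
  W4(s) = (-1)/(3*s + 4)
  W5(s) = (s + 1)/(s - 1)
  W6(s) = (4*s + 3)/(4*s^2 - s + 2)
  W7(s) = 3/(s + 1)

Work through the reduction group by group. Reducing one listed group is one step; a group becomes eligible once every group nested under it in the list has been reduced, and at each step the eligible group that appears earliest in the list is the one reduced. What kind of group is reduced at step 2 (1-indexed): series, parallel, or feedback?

Answer: parallel

Working:
(1) close the feedback loop around W1, W2
(2) add W3, W4, W5, W6, W7 (parallel)
(3) series reduction of [W1/(1-W1*W2)], (W3+W4+W5+W6+W7)
Step 2: parallel.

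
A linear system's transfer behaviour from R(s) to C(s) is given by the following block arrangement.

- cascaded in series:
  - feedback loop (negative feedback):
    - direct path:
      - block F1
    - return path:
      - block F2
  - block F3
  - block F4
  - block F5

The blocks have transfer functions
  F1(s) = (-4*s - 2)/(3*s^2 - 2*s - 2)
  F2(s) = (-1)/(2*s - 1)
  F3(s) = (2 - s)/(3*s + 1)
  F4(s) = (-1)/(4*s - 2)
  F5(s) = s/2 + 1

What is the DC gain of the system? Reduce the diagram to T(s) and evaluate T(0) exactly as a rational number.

Step 1: apply the feedback formula to F1, F2 -> (2 - 8*s^2)/(6*s^3 - 7*s^2 + 2*s + 4)
Step 2: cascade [F1/(1+F1*F2)], F3, F4, F5 -> (-2*s^3 - s^2 + 8*s + 4)/(36*s^4 - 30*s^3 - 2*s^2 + 28*s + 8)
Step 2 gives the overall T(s). Then T(0) = 4/8 = 1/2.

Answer: 1/2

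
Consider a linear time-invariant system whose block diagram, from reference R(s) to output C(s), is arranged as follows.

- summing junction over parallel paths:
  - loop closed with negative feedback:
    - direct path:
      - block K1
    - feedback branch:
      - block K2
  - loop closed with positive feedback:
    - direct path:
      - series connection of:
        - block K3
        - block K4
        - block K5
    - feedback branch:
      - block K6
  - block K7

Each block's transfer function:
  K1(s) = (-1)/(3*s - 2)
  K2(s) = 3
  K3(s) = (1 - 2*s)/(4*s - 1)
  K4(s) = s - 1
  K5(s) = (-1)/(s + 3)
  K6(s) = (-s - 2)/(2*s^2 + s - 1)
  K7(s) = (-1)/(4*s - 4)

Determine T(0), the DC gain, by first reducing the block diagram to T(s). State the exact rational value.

(1) close the feedback loop around K1, K2; result (-1)/(3*s - 5)
(2) reduce the series chain K3, K4, K5; result (2*s^2 - 3*s + 1)/(4*s^2 + 11*s - 3)
(3) apply the feedback formula to (K3*K4*K5), K6; result (2*s^3 - s^2 - 2*s + 1)/(4*s^3 + 16*s^2 + 9*s - 5)
(4) add [K1/(1+K1*K2)], [(K3*K4*K5)/(1-(K3*K4*K5)*K6)], K7 (parallel); result (24*s^5 - 104*s^4 - 28*s^3 + 137*s^2 + 44*s - 25)/(48*s^5 + 64*s^4 - 324*s^3 - 28*s^2 + 340*s - 100)
That last expression is T(s); at s = 0 only the constant terms survive, so T(0) = -25/(-100) = 1/4.

Hence the answer: 1/4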